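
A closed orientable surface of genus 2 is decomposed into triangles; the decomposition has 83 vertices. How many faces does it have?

χ = 2 − 2·2 = -2, and every face is a triangle so 3F = 2E.
V − E + F = -2 with E = 3F/2 gives 83 − (3/2 − 1)·F = -2, so F = 170 and E = 255.

170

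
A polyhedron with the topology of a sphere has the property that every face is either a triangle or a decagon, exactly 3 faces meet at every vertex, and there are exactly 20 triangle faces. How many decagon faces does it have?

12

Let x be the number of decagons; then F = 20 + x.
Edge–face incidences: 2E = 3·20 + 10·x = 60 + 10x.
Every vertex has degree 3, so 3V = 2E.
Euler: V − E + F = 2 ⇒ (2E)/3 − E + (20 + x) = 2.
Multiply by 6: 2·(2E) − 3·(2E) + 6·(20 + x) = 12, i.e. 120 + 6x − (60 + 10x) = 12.
Collecting terms: −4x + 60 = 12, so −4x = −48, so x = 12.
Then 2E = 60 + 10·12 = 180, so E = 90, V = 2E/3 = 60, F = 20 + 12 = 32.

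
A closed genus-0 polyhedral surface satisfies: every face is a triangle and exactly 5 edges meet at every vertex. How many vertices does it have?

Each face has 3 edges and each edge borders two faces, so 2E = 3F.
Each vertex has degree 5, so 5V = 2E and hence V = 3F/5.
Euler: V − E + F = 2 ⇒ (3F/5) − (3F/2) + F = 2.
Multiply by 10: (6 − 15 + 10)F = 20, i.e. 1F = 20.
So F = 20, E = 3·20/2 = 30, V = 3·20/5 = 12.

12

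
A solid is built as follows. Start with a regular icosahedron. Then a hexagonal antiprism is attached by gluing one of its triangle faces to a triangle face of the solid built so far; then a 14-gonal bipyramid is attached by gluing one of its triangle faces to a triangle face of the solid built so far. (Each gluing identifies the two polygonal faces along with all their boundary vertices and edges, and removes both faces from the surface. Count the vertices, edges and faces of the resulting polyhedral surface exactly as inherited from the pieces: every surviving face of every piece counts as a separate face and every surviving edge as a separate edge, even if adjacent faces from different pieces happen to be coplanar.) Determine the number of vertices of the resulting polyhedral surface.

A regular icosahedron: V=12, E=30, F=20.
Attach a hexagonal antiprism (V=12, E=24, F=14) along a 3-gon: merge 3 vertices and 3 edges, delete both glued faces → V=21, E=51, F=32.
Attach a 14-gonal bipyramid (V=16, E=42, F=28) along a 3-gon: merge 3 vertices and 3 edges, delete both glued faces → V=34, E=90, F=58.
Check: V − E + F = 34 − 90 + 58 = 2.

34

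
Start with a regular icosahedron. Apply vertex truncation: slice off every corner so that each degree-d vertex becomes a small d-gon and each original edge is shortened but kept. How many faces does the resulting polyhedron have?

The base solid has V = 12, E = 30, F = 20.
Truncation replaces each original edge-end by a new vertex, so V′ = 2E = 60.
Each original edge survives, and each old vertex of degree d contributes d new edges; summing degrees gives Σd = 2E, so E′ = E + 2E = 3E = 90.
Each original face survives and each original vertex becomes one new face: F′ = F + V = 32.

32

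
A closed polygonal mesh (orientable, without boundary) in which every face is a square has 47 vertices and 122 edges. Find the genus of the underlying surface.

Every face is a square and each edge borders two faces, so 4F = 2·122, giving F = 61.
χ = V − E + F = 47 − 122 + 61 = -14.
For a closed orientable surface χ = 2 − 2g, so g = (2 − (-14))/2 = 8.

8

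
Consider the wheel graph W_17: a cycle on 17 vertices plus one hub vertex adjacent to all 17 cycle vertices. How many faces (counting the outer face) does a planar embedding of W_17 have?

18

W_17 has V = 17 + 1 = 18 vertices and E = 2·17 = 34 edges.
By Euler's formula F = 2 − V + E = 2 − 18 + 34 = 18.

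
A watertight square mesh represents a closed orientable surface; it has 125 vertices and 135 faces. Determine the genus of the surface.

Every face is a square, so 2E = 4·135 = 540, giving E = 270.
χ = V − E + F = 125 − 270 + 135 = -10.
For a closed orientable surface χ = 2 − 2g, so g = (2 − (-10))/2 = 6.

6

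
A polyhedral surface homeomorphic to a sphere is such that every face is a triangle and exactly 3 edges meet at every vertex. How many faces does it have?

4

Each face has 3 edges and each edge borders two faces, so 2E = 3F.
Each vertex has degree 3, so 3V = 2E and hence V = 3F/3.
Euler: V − E + F = 2 ⇒ (3F/3) − (3F/2) + F = 2.
Multiply by 6: (6 − 9 + 6)F = 12, i.e. 3F = 12.
So F = 4, E = 3·4/2 = 6, V = 3·4/3 = 4.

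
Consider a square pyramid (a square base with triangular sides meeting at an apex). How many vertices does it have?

A pyramid on an n-gon base has one n-gon and n triangles: V = 4 + 1 = 5, E = 2·4 = 8, F = 4 + 1 = 5.

5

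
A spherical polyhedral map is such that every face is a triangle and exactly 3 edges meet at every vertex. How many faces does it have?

Each face has 3 edges and each edge borders two faces, so 2E = 3F.
Each vertex has degree 3, so 3V = 2E and hence V = 3F/3.
Euler: V − E + F = 2 ⇒ (3F/3) − (3F/2) + F = 2.
Multiply by 6: (6 − 9 + 6)F = 12, i.e. 3F = 12.
So F = 4, E = 3·4/2 = 6, V = 3·4/3 = 4.

4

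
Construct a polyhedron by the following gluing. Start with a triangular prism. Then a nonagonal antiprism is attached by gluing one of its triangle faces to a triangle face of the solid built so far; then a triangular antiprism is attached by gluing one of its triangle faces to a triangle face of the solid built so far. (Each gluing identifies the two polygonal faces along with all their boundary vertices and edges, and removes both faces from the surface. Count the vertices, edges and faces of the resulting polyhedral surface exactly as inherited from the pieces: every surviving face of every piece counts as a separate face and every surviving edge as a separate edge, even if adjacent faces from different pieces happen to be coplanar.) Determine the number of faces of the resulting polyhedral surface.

29

A triangular prism: V=6, E=9, F=5.
Attach a nonagonal antiprism (V=18, E=36, F=20) along a 3-gon: merge 3 vertices and 3 edges, delete both glued faces → V=21, E=42, F=23.
Attach a triangular antiprism (V=6, E=12, F=8) along a 3-gon: merge 3 vertices and 3 edges, delete both glued faces → V=24, E=51, F=29.
Check: V − E + F = 24 − 51 + 29 = 2.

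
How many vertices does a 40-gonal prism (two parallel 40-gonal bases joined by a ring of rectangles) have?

A prism on an n-gon has two n-gon bases and n rectangular sides: V = 2·40 = 80, E = 3·40 = 120, F = 40 + 2 = 42.
Check: V − E + F = 80 − 120 + 42 = 2.

80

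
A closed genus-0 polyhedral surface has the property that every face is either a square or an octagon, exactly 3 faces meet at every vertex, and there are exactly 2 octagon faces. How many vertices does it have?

Let x be the number of squares; then F = 2 + x.
Edge–face incidences: 2E = 8·2 + 4·x = 16 + 4x.
Every vertex has degree 3, so 3V = 2E.
Euler: V − E + F = 2 ⇒ (2E)/3 − E + (2 + x) = 2.
Multiply by 6: 2·(2E) − 3·(2E) + 6·(2 + x) = 12, i.e. 12 + 6x − (16 + 4x) = 12.
Collecting terms: 2x − 4 = 12, so 2x = 16, so x = 8.
Then 2E = 16 + 4·8 = 48, so E = 24, V = 2E/3 = 16, F = 2 + 8 = 10.

16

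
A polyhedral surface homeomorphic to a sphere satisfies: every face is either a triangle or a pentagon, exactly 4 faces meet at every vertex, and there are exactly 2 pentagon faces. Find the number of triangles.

Let x be the number of triangles; then F = 2 + x.
Edge–face incidences: 2E = 5·2 + 3·x = 10 + 3x.
Every vertex has degree 4, so 4V = 2E.
Euler: V − E + F = 2 ⇒ (2E)/4 − E + (2 + x) = 2.
Multiply by 8: 2·(2E) − 4·(2E) + 8·(2 + x) = 16, i.e. 16 + 8x − 2·(10 + 3x) = 16.
Collecting terms: 2x − 4 = 16, so 2x = 20, so x = 10.
Then 2E = 10 + 3·10 = 40, so E = 20, V = 2E/4 = 10, F = 2 + 10 = 12.

10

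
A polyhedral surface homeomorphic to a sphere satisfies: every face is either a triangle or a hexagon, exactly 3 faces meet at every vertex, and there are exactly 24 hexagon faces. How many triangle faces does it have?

Let x be the number of triangles; then F = 24 + x.
Edge–face incidences: 2E = 6·24 + 3·x = 144 + 3x.
Every vertex has degree 3, so 3V = 2E.
Euler: V − E + F = 2 ⇒ (2E)/3 − E + (24 + x) = 2.
Multiply by 6: 2·(2E) − 3·(2E) + 6·(24 + x) = 12, i.e. 144 + 6x − (144 + 3x) = 12.
Collecting terms: 3x = 12, so x = 4.
Then 2E = 144 + 3·4 = 156, so E = 78, V = 2E/3 = 52, F = 24 + 4 = 28.

4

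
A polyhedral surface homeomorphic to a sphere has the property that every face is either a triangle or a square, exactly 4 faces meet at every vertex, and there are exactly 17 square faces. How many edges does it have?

46

Let x be the number of triangles; then F = 17 + x.
Edge–face incidences: 2E = 4·17 + 3·x = 68 + 3x.
Every vertex has degree 4, so 4V = 2E.
Euler: V − E + F = 2 ⇒ (2E)/4 − E + (17 + x) = 2.
Multiply by 8: 2·(2E) − 4·(2E) + 8·(17 + x) = 16, i.e. 136 + 8x − 2·(68 + 3x) = 16.
Collecting terms: 2x = 16, so x = 8.
Then 2E = 68 + 3·8 = 92, so E = 46, V = 2E/4 = 23, F = 17 + 8 = 25.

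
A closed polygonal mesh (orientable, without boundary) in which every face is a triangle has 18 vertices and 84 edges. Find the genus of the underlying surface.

6

Every face is a triangle and each edge borders two faces, so 3F = 2·84, giving F = 56.
χ = V − E + F = 18 − 84 + 56 = -10.
For a closed orientable surface χ = 2 − 2g, so g = (2 − (-10))/2 = 6.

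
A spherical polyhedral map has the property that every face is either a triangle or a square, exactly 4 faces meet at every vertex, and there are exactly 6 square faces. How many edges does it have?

24

Let x be the number of triangles; then F = 6 + x.
Edge–face incidences: 2E = 4·6 + 3·x = 24 + 3x.
Every vertex has degree 4, so 4V = 2E.
Euler: V − E + F = 2 ⇒ (2E)/4 − E + (6 + x) = 2.
Multiply by 8: 2·(2E) − 4·(2E) + 8·(6 + x) = 16, i.e. 48 + 8x − 2·(24 + 3x) = 16.
Collecting terms: 2x = 16, so x = 8.
Then 2E = 24 + 3·8 = 48, so E = 24, V = 2E/4 = 12, F = 6 + 8 = 14.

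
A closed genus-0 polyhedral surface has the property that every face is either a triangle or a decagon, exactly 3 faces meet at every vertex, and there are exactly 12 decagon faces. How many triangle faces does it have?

20

Let x be the number of triangles; then F = 12 + x.
Edge–face incidences: 2E = 10·12 + 3·x = 120 + 3x.
Every vertex has degree 3, so 3V = 2E.
Euler: V − E + F = 2 ⇒ (2E)/3 − E + (12 + x) = 2.
Multiply by 6: 2·(2E) − 3·(2E) + 6·(12 + x) = 12, i.e. 72 + 6x − (120 + 3x) = 12.
Collecting terms: 3x − 48 = 12, so 3x = 60, so x = 20.
Then 2E = 120 + 3·20 = 180, so E = 90, V = 2E/3 = 60, F = 12 + 20 = 32.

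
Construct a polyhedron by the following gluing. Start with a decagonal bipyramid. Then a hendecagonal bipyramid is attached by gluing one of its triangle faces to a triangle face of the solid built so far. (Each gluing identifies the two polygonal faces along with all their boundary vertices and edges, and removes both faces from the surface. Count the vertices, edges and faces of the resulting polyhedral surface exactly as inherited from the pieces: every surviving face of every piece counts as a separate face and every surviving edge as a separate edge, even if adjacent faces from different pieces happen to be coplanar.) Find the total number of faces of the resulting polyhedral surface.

A decagonal bipyramid: V=12, E=30, F=20.
Attach a hendecagonal bipyramid (V=13, E=33, F=22) along a 3-gon: merge 3 vertices and 3 edges, delete both glued faces → V=22, E=60, F=40.
Check: V − E + F = 22 − 60 + 40 = 2.

40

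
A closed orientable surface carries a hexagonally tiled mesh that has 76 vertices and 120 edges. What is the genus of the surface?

Every face is a hexagon and each edge borders two faces, so 6F = 2·120, giving F = 40.
χ = V − E + F = 76 − 120 + 40 = -4.
For a closed orientable surface χ = 2 − 2g, so g = (2 − (-4))/2 = 3.

3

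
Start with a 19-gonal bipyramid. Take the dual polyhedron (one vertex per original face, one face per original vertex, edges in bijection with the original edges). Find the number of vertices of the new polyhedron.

The base solid has V = 21, E = 57, F = 38.
The dual swaps V and F and preserves E: V′ = F = 38, E′ = E = 57, F′ = V = 21.

38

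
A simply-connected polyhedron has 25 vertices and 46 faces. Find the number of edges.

Here V − E + F = 2.
E = V + F − (2) = 25 + 46 − (2) = 69.

69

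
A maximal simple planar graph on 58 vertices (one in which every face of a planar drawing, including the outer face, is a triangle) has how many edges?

168

In a plane triangulation 3F = 2E and V − E + F = 2, so E = 3V − 6 = 3·58 − 6 = 168.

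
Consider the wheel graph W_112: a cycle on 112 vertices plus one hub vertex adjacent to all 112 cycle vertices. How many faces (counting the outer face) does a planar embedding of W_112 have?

113

W_112 has V = 112 + 1 = 113 vertices and E = 2·112 = 224 edges.
By Euler's formula F = 2 − V + E = 2 − 113 + 224 = 113.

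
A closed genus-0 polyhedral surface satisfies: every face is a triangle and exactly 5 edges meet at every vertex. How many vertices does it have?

Each face has 3 edges and each edge borders two faces, so 2E = 3F.
Each vertex has degree 5, so 5V = 2E and hence V = 3F/5.
Euler: V − E + F = 2 ⇒ (3F/5) − (3F/2) + F = 2.
Multiply by 10: (6 − 15 + 10)F = 20, i.e. 1F = 20.
So F = 20, E = 3·20/2 = 30, V = 3·20/5 = 12.

12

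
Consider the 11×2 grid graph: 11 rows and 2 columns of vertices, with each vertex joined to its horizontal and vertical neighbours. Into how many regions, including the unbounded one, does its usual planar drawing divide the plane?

11

The grid has V = 11·2 = 22 vertices and E = 11·1 + 2·10 = 31 edges.
F = 2 − V + E = 2 − 22 + 31 = 11.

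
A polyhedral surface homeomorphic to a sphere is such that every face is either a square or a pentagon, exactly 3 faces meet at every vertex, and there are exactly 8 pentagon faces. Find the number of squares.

Let x be the number of squares; then F = 8 + x.
Edge–face incidences: 2E = 5·8 + 4·x = 40 + 4x.
Every vertex has degree 3, so 3V = 2E.
Euler: V − E + F = 2 ⇒ (2E)/3 − E + (8 + x) = 2.
Multiply by 6: 2·(2E) − 3·(2E) + 6·(8 + x) = 12, i.e. 48 + 6x − (40 + 4x) = 12.
Collecting terms: 2x + 8 = 12, so 2x = 4, so x = 2.
Then 2E = 40 + 4·2 = 48, so E = 24, V = 2E/3 = 16, F = 8 + 2 = 10.

2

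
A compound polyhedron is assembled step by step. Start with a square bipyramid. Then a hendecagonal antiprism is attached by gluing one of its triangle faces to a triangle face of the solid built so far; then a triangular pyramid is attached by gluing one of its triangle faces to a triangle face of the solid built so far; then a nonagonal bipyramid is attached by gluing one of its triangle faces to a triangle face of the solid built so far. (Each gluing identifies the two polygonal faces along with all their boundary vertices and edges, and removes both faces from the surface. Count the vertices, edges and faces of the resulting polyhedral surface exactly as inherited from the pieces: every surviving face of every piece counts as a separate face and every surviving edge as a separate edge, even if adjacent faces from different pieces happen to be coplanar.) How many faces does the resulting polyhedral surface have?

A square bipyramid: V=6, E=12, F=8.
Attach a hendecagonal antiprism (V=22, E=44, F=24) along a 3-gon: merge 3 vertices and 3 edges, delete both glued faces → V=25, E=53, F=30.
Attach a triangular pyramid (V=4, E=6, F=4) along a 3-gon: merge 3 vertices and 3 edges, delete both glued faces → V=26, E=56, F=32.
Attach a nonagonal bipyramid (V=11, E=27, F=18) along a 3-gon: merge 3 vertices and 3 edges, delete both glued faces → V=34, E=80, F=48.
Check: V − E + F = 34 − 80 + 48 = 2.

48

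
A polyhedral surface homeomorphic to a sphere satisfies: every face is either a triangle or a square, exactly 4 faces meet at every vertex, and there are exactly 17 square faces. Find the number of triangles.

Let x be the number of triangles; then F = 17 + x.
Edge–face incidences: 2E = 4·17 + 3·x = 68 + 3x.
Every vertex has degree 4, so 4V = 2E.
Euler: V − E + F = 2 ⇒ (2E)/4 − E + (17 + x) = 2.
Multiply by 8: 2·(2E) − 4·(2E) + 8·(17 + x) = 16, i.e. 136 + 8x − 2·(68 + 3x) = 16.
Collecting terms: 2x = 16, so x = 8.
Then 2E = 68 + 3·8 = 92, so E = 46, V = 2E/4 = 23, F = 17 + 8 = 25.

8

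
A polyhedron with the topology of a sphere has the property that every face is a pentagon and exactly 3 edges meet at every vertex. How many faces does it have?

12

Each face has 5 edges and each edge borders two faces, so 2E = 5F.
Each vertex has degree 3, so 3V = 2E and hence V = 5F/3.
Euler: V − E + F = 2 ⇒ (5F/3) − (5F/2) + F = 2.
Multiply by 6: (10 − 15 + 6)F = 12, i.e. 1F = 12.
So F = 12, E = 5·12/2 = 30, V = 5·12/3 = 20.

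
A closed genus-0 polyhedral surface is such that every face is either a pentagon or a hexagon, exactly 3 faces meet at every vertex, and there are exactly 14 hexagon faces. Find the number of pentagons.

Let x be the number of pentagons; then F = 14 + x.
Edge–face incidences: 2E = 6·14 + 5·x = 84 + 5x.
Every vertex has degree 3, so 3V = 2E.
Euler: V − E + F = 2 ⇒ (2E)/3 − E + (14 + x) = 2.
Multiply by 6: 2·(2E) − 3·(2E) + 6·(14 + x) = 12, i.e. 84 + 6x − (84 + 5x) = 12.
Collecting terms: x = 12.
Then 2E = 84 + 5·12 = 144, so E = 72, V = 2E/3 = 48, F = 14 + 12 = 26.

12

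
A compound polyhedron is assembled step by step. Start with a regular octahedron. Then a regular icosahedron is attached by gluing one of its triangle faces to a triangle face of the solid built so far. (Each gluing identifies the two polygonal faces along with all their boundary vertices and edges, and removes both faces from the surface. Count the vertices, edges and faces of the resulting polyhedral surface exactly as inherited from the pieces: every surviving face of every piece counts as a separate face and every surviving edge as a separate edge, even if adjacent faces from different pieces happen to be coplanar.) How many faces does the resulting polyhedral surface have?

A regular octahedron: V=6, E=12, F=8.
Attach a regular icosahedron (V=12, E=30, F=20) along a 3-gon: merge 3 vertices and 3 edges, delete both glued faces → V=15, E=39, F=26.
Check: V − E + F = 15 − 39 + 26 = 2.

26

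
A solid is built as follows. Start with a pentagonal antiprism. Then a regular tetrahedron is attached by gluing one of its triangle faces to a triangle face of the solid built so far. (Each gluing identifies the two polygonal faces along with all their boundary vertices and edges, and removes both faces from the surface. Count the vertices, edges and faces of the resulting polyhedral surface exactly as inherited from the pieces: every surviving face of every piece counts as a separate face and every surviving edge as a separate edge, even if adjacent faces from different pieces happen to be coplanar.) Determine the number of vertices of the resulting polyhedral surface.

11

A pentagonal antiprism: V=10, E=20, F=12.
Attach a regular tetrahedron (V=4, E=6, F=4) along a 3-gon: merge 3 vertices and 3 edges, delete both glued faces → V=11, E=23, F=14.
Check: V − E + F = 11 − 23 + 14 = 2.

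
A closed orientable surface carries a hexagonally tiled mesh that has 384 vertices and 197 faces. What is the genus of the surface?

6

Every face is a hexagon, so 2E = 6·197 = 1182, giving E = 591.
χ = V − E + F = 384 − 591 + 197 = -10.
For a closed orientable surface χ = 2 − 2g, so g = (2 − (-10))/2 = 6.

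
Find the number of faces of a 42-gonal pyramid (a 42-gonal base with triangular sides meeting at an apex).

43

A pyramid on an n-gon base has one n-gon and n triangles: V = 42 + 1 = 43, E = 2·42 = 84, F = 42 + 1 = 43.
Check: V − E + F = 43 − 84 + 43 = 2.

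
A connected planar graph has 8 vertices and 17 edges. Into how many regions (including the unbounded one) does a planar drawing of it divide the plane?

11

Euler's formula for a connected plane graph: V − E + F = 2, so F = 2 − 8 + 17 = 11.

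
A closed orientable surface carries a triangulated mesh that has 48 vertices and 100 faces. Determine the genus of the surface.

2

Every face is a triangle, so 2E = 3·100 = 300, giving E = 150.
χ = V − E + F = 48 − 150 + 100 = -2.
For a closed orientable surface χ = 2 − 2g, so g = (2 − (-2))/2 = 2.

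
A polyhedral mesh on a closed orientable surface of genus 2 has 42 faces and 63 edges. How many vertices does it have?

For a closed orientable surface of genus 2, χ = 2 − 2·2 = -2.
V = -2 + E − F = -2 + 63 − 42 = 19.

19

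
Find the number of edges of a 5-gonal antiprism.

20

An antiprism on an n-gon has two n-gon caps and 2n triangles: V = 2·5 = 10, E = 4·5 = 20, F = 2·5 + 2 = 12.
Check: V − E + F = 10 − 20 + 12 = 2.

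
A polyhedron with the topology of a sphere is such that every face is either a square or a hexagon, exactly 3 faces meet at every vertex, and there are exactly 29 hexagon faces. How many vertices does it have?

66

Let x be the number of squares; then F = 29 + x.
Edge–face incidences: 2E = 6·29 + 4·x = 174 + 4x.
Every vertex has degree 3, so 3V = 2E.
Euler: V − E + F = 2 ⇒ (2E)/3 − E + (29 + x) = 2.
Multiply by 6: 2·(2E) − 3·(2E) + 6·(29 + x) = 12, i.e. 174 + 6x − (174 + 4x) = 12.
Collecting terms: 2x = 12, so x = 6.
Then 2E = 174 + 4·6 = 198, so E = 99, V = 2E/3 = 66, F = 29 + 6 = 35.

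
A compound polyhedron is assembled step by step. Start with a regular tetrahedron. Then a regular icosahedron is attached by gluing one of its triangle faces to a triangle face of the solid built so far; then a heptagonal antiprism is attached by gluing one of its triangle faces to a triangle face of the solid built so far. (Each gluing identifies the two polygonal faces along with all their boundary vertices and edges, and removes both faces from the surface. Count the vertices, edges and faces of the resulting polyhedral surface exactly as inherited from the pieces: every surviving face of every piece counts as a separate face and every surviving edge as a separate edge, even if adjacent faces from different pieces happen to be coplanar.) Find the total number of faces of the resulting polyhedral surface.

A regular tetrahedron: V=4, E=6, F=4.
Attach a regular icosahedron (V=12, E=30, F=20) along a 3-gon: merge 3 vertices and 3 edges, delete both glued faces → V=13, E=33, F=22.
Attach a heptagonal antiprism (V=14, E=28, F=16) along a 3-gon: merge 3 vertices and 3 edges, delete both glued faces → V=24, E=58, F=36.
Check: V − E + F = 24 − 58 + 36 = 2.

36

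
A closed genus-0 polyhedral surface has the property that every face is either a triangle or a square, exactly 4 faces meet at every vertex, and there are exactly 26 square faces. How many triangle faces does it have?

8

Let x be the number of triangles; then F = 26 + x.
Edge–face incidences: 2E = 4·26 + 3·x = 104 + 3x.
Every vertex has degree 4, so 4V = 2E.
Euler: V − E + F = 2 ⇒ (2E)/4 − E + (26 + x) = 2.
Multiply by 8: 2·(2E) − 4·(2E) + 8·(26 + x) = 16, i.e. 208 + 8x − 2·(104 + 3x) = 16.
Collecting terms: 2x = 16, so x = 8.
Then 2E = 104 + 3·8 = 128, so E = 64, V = 2E/4 = 32, F = 26 + 8 = 34.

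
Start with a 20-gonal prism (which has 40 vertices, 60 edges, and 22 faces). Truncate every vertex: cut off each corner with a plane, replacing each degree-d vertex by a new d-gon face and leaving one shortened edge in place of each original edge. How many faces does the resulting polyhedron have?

Truncation replaces each original edge-end by a new vertex, so V′ = 2E = 120.
Each original edge survives, and each old vertex of degree d contributes d new edges; summing degrees gives Σd = 2E, so E′ = E + 2E = 3E = 180.
Each original face survives and each original vertex becomes one new face: F′ = F + V = 62.

62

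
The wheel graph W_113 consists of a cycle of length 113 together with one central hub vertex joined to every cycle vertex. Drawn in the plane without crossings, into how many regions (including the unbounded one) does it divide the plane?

114

W_113 has V = 113 + 1 = 114 vertices and E = 2·113 = 226 edges.
By Euler's formula F = 2 − V + E = 2 − 114 + 226 = 114.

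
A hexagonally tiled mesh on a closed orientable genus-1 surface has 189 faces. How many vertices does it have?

378

χ = 2 − 2·1 = 0, and every face is a hexagon so 6F = 2E.
E = 6·189/2 = 567. Then V = 0 + E − F = 0 + 567 − 189 = 378.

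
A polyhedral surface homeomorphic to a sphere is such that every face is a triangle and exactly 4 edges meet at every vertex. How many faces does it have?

8

Each face has 3 edges and each edge borders two faces, so 2E = 3F.
Each vertex has degree 4, so 4V = 2E and hence V = 3F/4.
Euler: V − E + F = 2 ⇒ (3F/4) − (3F/2) + F = 2.
Multiply by 8: (6 − 12 + 8)F = 16, i.e. 2F = 16.
So F = 8, E = 3·8/2 = 12, V = 3·8/4 = 6.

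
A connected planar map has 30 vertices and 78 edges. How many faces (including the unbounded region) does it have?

50

Euler's formula for a connected plane graph: V − E + F = 2, so F = 2 − 30 + 78 = 50.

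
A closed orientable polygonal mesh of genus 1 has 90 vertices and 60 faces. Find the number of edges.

For a closed orientable surface of genus 1, χ = 2 − 2·1 = 0.
E = V + F − (0) = 90 + 60 − (0) = 150.

150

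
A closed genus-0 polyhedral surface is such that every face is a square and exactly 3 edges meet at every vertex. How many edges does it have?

12

Each face has 4 edges and each edge borders two faces, so 2E = 4F.
Each vertex has degree 3, so 3V = 2E and hence V = 4F/3.
Euler: V − E + F = 2 ⇒ (4F/3) − (4F/2) + F = 2.
Multiply by 6: (8 − 12 + 6)F = 12, i.e. 2F = 12.
So F = 6, E = 4·6/2 = 12, V = 4·6/3 = 8.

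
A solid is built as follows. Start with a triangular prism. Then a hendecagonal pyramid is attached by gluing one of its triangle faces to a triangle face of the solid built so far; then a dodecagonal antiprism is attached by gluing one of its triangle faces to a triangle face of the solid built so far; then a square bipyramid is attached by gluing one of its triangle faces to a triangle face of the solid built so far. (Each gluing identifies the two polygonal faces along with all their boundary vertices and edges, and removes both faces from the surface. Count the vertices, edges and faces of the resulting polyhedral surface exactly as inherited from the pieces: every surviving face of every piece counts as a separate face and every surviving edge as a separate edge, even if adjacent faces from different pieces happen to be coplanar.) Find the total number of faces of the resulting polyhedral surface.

A triangular prism: V=6, E=9, F=5.
Attach a hendecagonal pyramid (V=12, E=22, F=12) along a 3-gon: merge 3 vertices and 3 edges, delete both glued faces → V=15, E=28, F=15.
Attach a dodecagonal antiprism (V=24, E=48, F=26) along a 3-gon: merge 3 vertices and 3 edges, delete both glued faces → V=36, E=73, F=39.
Attach a square bipyramid (V=6, E=12, F=8) along a 3-gon: merge 3 vertices and 3 edges, delete both glued faces → V=39, E=82, F=45.
Check: V − E + F = 39 − 82 + 45 = 2.

45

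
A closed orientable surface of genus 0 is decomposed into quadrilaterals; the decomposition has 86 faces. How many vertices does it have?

88

χ = 2 − 2·0 = 2, and every face is a square so 4F = 2E.
E = 4·86/2 = 172. Then V = 2 + E − F = 2 + 172 − 86 = 88.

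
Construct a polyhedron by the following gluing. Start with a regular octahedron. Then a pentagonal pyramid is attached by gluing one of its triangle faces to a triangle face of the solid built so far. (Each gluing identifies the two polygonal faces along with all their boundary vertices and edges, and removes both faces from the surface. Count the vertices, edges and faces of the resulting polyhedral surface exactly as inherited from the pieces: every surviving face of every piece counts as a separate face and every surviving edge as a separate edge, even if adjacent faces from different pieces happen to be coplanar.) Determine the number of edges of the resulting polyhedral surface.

A regular octahedron: V=6, E=12, F=8.
Attach a pentagonal pyramid (V=6, E=10, F=6) along a 3-gon: merge 3 vertices and 3 edges, delete both glued faces → V=9, E=19, F=12.
Check: V − E + F = 9 − 19 + 12 = 2.

19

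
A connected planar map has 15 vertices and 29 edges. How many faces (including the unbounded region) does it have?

Euler's formula for a connected plane graph: V − E + F = 2, so F = 2 − 15 + 29 = 16.

16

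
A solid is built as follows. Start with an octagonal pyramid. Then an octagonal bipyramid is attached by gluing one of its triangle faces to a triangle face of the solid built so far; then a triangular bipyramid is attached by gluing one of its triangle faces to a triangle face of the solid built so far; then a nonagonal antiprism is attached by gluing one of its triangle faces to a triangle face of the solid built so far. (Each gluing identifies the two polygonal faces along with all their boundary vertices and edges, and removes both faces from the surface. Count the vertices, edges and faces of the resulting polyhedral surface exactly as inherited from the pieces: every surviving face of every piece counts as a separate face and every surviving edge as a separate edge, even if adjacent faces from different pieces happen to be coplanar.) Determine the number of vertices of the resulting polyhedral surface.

33

An octagonal pyramid: V=9, E=16, F=9.
Attach an octagonal bipyramid (V=10, E=24, F=16) along a 3-gon: merge 3 vertices and 3 edges, delete both glued faces → V=16, E=37, F=23.
Attach a triangular bipyramid (V=5, E=9, F=6) along a 3-gon: merge 3 vertices and 3 edges, delete both glued faces → V=18, E=43, F=27.
Attach a nonagonal antiprism (V=18, E=36, F=20) along a 3-gon: merge 3 vertices and 3 edges, delete both glued faces → V=33, E=76, F=45.
Check: V − E + F = 33 − 76 + 45 = 2.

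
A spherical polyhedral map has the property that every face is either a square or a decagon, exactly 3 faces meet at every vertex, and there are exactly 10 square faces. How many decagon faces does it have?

Let x be the number of decagons; then F = 10 + x.
Edge–face incidences: 2E = 4·10 + 10·x = 40 + 10x.
Every vertex has degree 3, so 3V = 2E.
Euler: V − E + F = 2 ⇒ (2E)/3 − E + (10 + x) = 2.
Multiply by 6: 2·(2E) − 3·(2E) + 6·(10 + x) = 12, i.e. 60 + 6x − (40 + 10x) = 12.
Collecting terms: −4x + 20 = 12, so −4x = −8, so x = 2.
Then 2E = 40 + 10·2 = 60, so E = 30, V = 2E/3 = 20, F = 10 + 2 = 12.

2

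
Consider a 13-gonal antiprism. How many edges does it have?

52

An antiprism on an n-gon has two n-gon caps and 2n triangles: V = 2·13 = 26, E = 4·13 = 52, F = 2·13 + 2 = 28.
Check: V − E + F = 26 − 52 + 28 = 2.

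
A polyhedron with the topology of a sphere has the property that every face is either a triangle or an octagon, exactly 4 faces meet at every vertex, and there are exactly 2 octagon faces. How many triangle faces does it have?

Let x be the number of triangles; then F = 2 + x.
Edge–face incidences: 2E = 8·2 + 3·x = 16 + 3x.
Every vertex has degree 4, so 4V = 2E.
Euler: V − E + F = 2 ⇒ (2E)/4 − E + (2 + x) = 2.
Multiply by 8: 2·(2E) − 4·(2E) + 8·(2 + x) = 16, i.e. 16 + 8x − 2·(16 + 3x) = 16.
Collecting terms: 2x − 16 = 16, so 2x = 32, so x = 16.
Then 2E = 16 + 3·16 = 64, so E = 32, V = 2E/4 = 16, F = 2 + 16 = 18.

16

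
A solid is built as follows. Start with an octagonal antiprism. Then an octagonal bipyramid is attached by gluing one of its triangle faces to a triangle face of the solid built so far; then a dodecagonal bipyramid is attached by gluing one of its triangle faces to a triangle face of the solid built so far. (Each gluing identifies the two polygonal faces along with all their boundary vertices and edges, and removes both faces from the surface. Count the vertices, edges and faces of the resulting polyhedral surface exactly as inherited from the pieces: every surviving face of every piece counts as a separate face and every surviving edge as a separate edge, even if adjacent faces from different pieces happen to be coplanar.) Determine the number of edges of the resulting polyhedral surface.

An octagonal antiprism: V=16, E=32, F=18.
Attach an octagonal bipyramid (V=10, E=24, F=16) along a 3-gon: merge 3 vertices and 3 edges, delete both glued faces → V=23, E=53, F=32.
Attach a dodecagonal bipyramid (V=14, E=36, F=24) along a 3-gon: merge 3 vertices and 3 edges, delete both glued faces → V=34, E=86, F=54.
Check: V − E + F = 34 − 86 + 54 = 2.

86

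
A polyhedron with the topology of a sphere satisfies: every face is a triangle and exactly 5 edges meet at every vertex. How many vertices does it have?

12

Each face has 3 edges and each edge borders two faces, so 2E = 3F.
Each vertex has degree 5, so 5V = 2E and hence V = 3F/5.
Euler: V − E + F = 2 ⇒ (3F/5) − (3F/2) + F = 2.
Multiply by 10: (6 − 15 + 10)F = 20, i.e. 1F = 20.
So F = 20, E = 3·20/2 = 30, V = 3·20/5 = 12.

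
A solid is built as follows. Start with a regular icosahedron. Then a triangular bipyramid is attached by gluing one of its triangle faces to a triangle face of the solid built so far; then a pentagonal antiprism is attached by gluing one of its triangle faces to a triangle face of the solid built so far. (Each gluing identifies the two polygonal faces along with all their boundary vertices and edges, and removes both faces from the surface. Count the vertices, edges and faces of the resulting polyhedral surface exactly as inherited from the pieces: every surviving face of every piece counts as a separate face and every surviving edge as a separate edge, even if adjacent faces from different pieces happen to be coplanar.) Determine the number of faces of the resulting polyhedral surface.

A regular icosahedron: V=12, E=30, F=20.
Attach a triangular bipyramid (V=5, E=9, F=6) along a 3-gon: merge 3 vertices and 3 edges, delete both glued faces → V=14, E=36, F=24.
Attach a pentagonal antiprism (V=10, E=20, F=12) along a 3-gon: merge 3 vertices and 3 edges, delete both glued faces → V=21, E=53, F=34.
Check: V − E + F = 21 − 53 + 34 = 2.

34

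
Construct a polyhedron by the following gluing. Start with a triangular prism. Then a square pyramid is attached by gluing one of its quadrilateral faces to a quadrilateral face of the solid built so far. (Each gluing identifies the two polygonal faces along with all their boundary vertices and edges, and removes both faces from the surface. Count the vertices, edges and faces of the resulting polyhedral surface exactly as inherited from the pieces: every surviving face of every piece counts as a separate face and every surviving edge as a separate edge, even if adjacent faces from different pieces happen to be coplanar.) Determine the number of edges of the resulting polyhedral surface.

13

A triangular prism: V=6, E=9, F=5.
Attach a square pyramid (V=5, E=8, F=5) along a 4-gon: merge 4 vertices and 4 edges, delete both glued faces → V=7, E=13, F=8.
Check: V − E + F = 7 − 13 + 8 = 2.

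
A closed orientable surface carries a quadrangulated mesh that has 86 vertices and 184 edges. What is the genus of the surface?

4

Every face is a square and each edge borders two faces, so 4F = 2·184, giving F = 92.
χ = V − E + F = 86 − 184 + 92 = -6.
For a closed orientable surface χ = 2 − 2g, so g = (2 − (-6))/2 = 4.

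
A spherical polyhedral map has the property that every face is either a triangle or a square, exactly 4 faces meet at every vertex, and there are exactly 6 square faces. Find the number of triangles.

8

Let x be the number of triangles; then F = 6 + x.
Edge–face incidences: 2E = 4·6 + 3·x = 24 + 3x.
Every vertex has degree 4, so 4V = 2E.
Euler: V − E + F = 2 ⇒ (2E)/4 − E + (6 + x) = 2.
Multiply by 8: 2·(2E) − 4·(2E) + 8·(6 + x) = 16, i.e. 48 + 8x − 2·(24 + 3x) = 16.
Collecting terms: 2x = 16, so x = 8.
Then 2E = 24 + 3·8 = 48, so E = 24, V = 2E/4 = 12, F = 6 + 8 = 14.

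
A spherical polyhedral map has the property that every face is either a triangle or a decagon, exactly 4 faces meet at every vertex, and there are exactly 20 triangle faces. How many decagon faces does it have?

Let x be the number of decagons; then F = 20 + x.
Edge–face incidences: 2E = 3·20 + 10·x = 60 + 10x.
Every vertex has degree 4, so 4V = 2E.
Euler: V − E + F = 2 ⇒ (2E)/4 − E + (20 + x) = 2.
Multiply by 8: 2·(2E) − 4·(2E) + 8·(20 + x) = 16, i.e. 160 + 8x − 2·(60 + 10x) = 16.
Collecting terms: −12x + 40 = 16, so −12x = −24, so x = 2.
Then 2E = 60 + 10·2 = 80, so E = 40, V = 2E/4 = 20, F = 20 + 2 = 22.

2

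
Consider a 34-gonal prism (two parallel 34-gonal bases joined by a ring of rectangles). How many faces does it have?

A prism on an n-gon has two n-gon bases and n rectangular sides: V = 2·34 = 68, E = 3·34 = 102, F = 34 + 2 = 36.

36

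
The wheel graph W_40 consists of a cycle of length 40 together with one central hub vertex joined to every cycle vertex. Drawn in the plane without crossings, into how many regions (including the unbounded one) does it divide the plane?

W_40 has V = 40 + 1 = 41 vertices and E = 2·40 = 80 edges.
By Euler's formula F = 2 − V + E = 2 − 41 + 80 = 41.

41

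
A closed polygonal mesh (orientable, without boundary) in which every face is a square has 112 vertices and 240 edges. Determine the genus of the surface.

5

Every face is a square and each edge borders two faces, so 4F = 2·240, giving F = 120.
χ = V − E + F = 112 − 240 + 120 = -8.
For a closed orientable surface χ = 2 − 2g, so g = (2 − (-8))/2 = 5.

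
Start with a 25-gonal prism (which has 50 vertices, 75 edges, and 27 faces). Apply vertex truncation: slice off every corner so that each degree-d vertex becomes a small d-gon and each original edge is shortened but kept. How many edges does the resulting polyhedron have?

225

Truncation replaces each original edge-end by a new vertex, so V′ = 2E = 150.
Each original edge survives, and each old vertex of degree d contributes d new edges; summing degrees gives Σd = 2E, so E′ = E + 2E = 3E = 225.
Each original face survives and each original vertex becomes one new face: F′ = F + V = 77.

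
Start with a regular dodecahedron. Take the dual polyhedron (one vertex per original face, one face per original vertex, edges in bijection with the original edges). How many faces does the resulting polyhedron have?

The base solid has V = 20, E = 30, F = 12.
The dual swaps V and F and preserves E: V′ = F = 12, E′ = E = 30, F′ = V = 20.

20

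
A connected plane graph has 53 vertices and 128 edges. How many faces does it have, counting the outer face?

77

Euler's formula for a connected plane graph: V − E + F = 2, so F = 2 − 53 + 128 = 77.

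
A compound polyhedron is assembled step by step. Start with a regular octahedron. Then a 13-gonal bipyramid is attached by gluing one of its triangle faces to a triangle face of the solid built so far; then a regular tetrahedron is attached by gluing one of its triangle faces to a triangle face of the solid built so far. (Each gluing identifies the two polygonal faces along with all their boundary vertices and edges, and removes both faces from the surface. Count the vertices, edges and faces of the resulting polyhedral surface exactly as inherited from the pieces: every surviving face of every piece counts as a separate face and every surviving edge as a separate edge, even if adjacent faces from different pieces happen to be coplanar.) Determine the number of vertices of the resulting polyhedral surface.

A regular octahedron: V=6, E=12, F=8.
Attach a 13-gonal bipyramid (V=15, E=39, F=26) along a 3-gon: merge 3 vertices and 3 edges, delete both glued faces → V=18, E=48, F=32.
Attach a regular tetrahedron (V=4, E=6, F=4) along a 3-gon: merge 3 vertices and 3 edges, delete both glued faces → V=19, E=51, F=34.
Check: V − E + F = 19 − 51 + 34 = 2.

19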